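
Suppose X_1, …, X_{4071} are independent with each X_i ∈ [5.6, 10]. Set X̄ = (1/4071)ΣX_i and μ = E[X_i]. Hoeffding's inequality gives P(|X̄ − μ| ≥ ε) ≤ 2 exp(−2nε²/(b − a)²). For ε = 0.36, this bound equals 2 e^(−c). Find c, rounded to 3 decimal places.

c = 2nε²/(b − a)² = 2·4071·0.36² / 4.4² = 54.5043.

54.504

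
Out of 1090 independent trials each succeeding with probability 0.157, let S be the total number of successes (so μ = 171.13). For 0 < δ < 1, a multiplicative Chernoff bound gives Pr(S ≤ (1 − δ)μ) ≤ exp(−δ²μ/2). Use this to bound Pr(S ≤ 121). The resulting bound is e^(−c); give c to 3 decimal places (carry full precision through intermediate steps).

7.342

Write 121 = (1 − δ)μ, so δ = 1 − 121/171.13 = 0.2929352…
Then the exponent is δ²μ/2 = (μ − 121)²/(2μ) = 7.342421.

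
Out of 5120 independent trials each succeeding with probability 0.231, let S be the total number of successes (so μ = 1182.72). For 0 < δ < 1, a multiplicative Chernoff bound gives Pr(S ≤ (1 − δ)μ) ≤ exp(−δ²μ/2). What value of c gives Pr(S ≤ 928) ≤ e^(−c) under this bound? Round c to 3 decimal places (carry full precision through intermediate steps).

Write 928 = (1 − δ)μ, so δ = 1 − 928/1182.72 = 0.215368…
Then the exponent is δ²μ/2 = (μ − 928)²/(2μ) = 27.429264.

27.429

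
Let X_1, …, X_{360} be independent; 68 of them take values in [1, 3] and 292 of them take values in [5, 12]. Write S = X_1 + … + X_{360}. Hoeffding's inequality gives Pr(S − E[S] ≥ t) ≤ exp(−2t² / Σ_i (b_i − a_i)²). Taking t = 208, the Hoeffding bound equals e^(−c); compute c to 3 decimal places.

5.935

Σ(b_i − a_i)² = 68·2² + 292·7² = 14580.
c = 2t² / 14580 = 2·208² / 14580 = 5.9347.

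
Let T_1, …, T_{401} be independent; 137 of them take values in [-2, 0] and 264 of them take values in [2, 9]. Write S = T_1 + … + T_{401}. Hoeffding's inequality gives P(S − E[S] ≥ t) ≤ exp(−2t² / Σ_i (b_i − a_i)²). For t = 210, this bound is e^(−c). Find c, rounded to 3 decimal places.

Σ(b_i − a_i)² = 137·2² + 264·7² = 13484.
c = 2t² / 13484 = 2·210² / 13484 = 6.5411.

6.541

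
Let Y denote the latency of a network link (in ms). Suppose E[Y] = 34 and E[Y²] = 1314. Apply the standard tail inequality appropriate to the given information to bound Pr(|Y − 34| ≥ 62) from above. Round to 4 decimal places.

The first two moments determine the variance, so Chebyshev's inequality is the sharpest standard bound available.
Var(Y) = E[Y²] − (E[Y])² = 1314 − 1156 = 158.
Chebyshev's inequality: Pr(|Y − μ| ≥ t) ≤ Var(Y)/t² = 158/3844 = 0.0411.

0.0411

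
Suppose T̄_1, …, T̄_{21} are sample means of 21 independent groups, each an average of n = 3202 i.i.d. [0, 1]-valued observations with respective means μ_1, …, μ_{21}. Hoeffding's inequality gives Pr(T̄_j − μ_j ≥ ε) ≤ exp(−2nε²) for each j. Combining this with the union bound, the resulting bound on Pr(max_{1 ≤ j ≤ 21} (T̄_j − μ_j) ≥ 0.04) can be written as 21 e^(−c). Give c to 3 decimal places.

10.246

Union bound over the 21 events: Pr(max_{1 ≤ j ≤ 21} (T̄_j − μ_j) ≥ 0.04) ≤ 21·exp(−2nε²) = 21 exp(−2·3202·0.04²).
So c = 2·3202·0.04² = 10.2464.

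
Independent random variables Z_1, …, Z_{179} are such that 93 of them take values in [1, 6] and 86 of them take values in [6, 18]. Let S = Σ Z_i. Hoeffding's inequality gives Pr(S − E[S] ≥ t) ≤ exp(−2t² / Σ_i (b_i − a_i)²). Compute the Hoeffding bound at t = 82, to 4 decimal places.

Σ(b_i − a_i)² = 93·5² + 86·12² = 14709.
Exponent = 2·82² / 14709 = 0.91427.
Bound = exp(−0.91427) = 0.40081.

0.4008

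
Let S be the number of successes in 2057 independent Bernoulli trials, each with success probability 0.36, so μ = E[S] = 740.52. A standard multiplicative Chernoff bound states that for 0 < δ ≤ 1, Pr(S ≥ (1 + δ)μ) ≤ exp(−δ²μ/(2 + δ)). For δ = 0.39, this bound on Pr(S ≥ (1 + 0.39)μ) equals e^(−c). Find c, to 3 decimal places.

47.127

c = δ²μ/(2 + δ) = 0.39²·740.52/(2 + 0.39) = 47.1268.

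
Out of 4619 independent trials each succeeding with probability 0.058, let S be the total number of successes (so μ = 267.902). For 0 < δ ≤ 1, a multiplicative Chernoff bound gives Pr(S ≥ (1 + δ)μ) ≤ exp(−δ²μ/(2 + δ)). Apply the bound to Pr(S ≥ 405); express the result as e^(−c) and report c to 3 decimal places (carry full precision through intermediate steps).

27.933

Write 405 = (1 + δ)μ, so δ = 405/267.902 − 1 = 0.5117468…
Then the exponent is δ²μ/(2 + δ) = (405 − μ)² / (μ·(2 + δ)) = 27.932539.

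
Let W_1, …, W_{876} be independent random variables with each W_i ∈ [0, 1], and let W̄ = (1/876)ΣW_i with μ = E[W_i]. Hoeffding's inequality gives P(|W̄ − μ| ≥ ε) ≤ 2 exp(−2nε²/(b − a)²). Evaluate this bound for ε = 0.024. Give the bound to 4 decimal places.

0.7291

Exponent: 2nε²/(b − a)² = 2·876·0.024² / 1² = 1.00915.
Bound = 2·exp(−1.00915) = 0.72906.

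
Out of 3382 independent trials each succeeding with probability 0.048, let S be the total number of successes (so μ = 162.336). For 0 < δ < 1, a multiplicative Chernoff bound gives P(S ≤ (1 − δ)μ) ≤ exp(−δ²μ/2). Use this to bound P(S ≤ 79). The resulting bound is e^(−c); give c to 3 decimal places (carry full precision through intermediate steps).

Write 79 = (1 − δ)μ, so δ = 1 − 79/162.336 = 0.513355…
Then the exponent is δ²μ/2 = (μ − 79)²/(2μ) = 21.390477.

21.390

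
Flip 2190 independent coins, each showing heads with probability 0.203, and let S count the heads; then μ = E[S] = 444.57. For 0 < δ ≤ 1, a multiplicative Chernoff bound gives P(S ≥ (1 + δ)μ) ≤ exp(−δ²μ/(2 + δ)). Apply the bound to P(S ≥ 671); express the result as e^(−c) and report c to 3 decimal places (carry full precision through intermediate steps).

45.959

Write 671 = (1 + δ)μ, so δ = 671/444.57 − 1 = 0.5093236…
Then the exponent is δ²μ/(2 + δ) = (671 − μ)² / (μ·(2 + δ)) = 45.959057.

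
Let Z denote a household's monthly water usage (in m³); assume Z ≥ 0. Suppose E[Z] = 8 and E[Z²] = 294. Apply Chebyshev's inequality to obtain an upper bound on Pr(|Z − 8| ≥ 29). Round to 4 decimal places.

0.2735

Var(Z) = E[Z²] − (E[Z])² = 294 − 64 = 230.
Chebyshev's inequality: Pr(|Z − μ| ≥ t) ≤ Var(Z)/t² = 230/841 = 0.2735.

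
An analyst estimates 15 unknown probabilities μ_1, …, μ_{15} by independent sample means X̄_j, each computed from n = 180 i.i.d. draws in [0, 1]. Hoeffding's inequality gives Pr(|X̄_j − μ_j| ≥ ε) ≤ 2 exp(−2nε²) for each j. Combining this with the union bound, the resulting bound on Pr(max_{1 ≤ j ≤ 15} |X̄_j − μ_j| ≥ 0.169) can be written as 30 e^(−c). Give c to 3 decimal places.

Union bound over the 15 events: Pr(max_{1 ≤ j ≤ 15} |X̄_j − μ_j| ≥ 0.169) ≤ 15·2·exp(−2nε²) = 30 exp(−2·180·0.169²).
So c = 2·180·0.169² = 10.2820.

10.282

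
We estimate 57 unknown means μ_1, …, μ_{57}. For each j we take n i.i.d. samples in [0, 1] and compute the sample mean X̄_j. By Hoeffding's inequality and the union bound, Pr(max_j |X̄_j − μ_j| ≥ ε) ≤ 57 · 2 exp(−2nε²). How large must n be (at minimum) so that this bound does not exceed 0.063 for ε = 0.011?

Need 2·57·exp(−2nε²) ≤ 0.063, i.e. exp(−2nε²) ≤ 0.063/114.
So 2nε² ≥ ln(114/0.063) = 7.500819.
Hence n ≥ 7.500819/(2·0.011²) = 30995.120.
The smallest integer n is 30996.

30996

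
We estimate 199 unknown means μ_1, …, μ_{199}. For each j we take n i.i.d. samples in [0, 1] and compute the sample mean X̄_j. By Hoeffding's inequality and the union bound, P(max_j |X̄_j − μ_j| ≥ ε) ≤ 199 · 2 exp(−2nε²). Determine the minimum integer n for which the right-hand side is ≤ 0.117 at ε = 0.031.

Need 2·199·exp(−2nε²) ≤ 0.117, i.e. exp(−2nε²) ≤ 0.117/398.
So 2nε² ≥ ln(398/0.117) = 8.132033.
Hence n ≥ 8.132033/(2·0.031²) = 4231.027.
The smallest integer n is 4232.

4232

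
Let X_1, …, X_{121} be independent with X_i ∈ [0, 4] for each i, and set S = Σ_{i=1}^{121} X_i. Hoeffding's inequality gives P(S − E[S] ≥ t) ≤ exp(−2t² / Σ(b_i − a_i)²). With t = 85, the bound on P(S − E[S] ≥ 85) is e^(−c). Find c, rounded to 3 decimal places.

7.464

Σ(b_i − a_i)² = 121·(4)² = 1936.
c = 2t²/1936 = 2·85²/1936 = 7.4638.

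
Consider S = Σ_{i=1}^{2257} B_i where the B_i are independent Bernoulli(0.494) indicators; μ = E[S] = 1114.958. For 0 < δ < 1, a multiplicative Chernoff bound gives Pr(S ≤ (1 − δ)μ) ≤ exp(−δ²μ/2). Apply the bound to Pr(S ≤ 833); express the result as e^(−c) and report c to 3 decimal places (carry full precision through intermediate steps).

Write 833 = (1 − δ)μ, so δ = 1 − 833/1114.958 = 0.2528867…
Then the exponent is δ²μ/2 = (μ − 833)²/(2μ) = 35.651708.

35.652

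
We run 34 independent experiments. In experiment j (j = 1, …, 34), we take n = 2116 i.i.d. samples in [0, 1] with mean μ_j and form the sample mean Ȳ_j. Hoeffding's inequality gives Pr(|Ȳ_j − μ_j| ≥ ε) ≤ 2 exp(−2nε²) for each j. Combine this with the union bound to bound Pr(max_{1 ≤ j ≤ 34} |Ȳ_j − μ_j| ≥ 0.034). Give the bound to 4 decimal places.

Per-experiment Hoeffding bound: 2·exp(−2·2116·0.034²) = 2·exp(−4.89219) = 0.01501.
Union bound over 34 events: 34·0.01501 = 0.51034.

0.5103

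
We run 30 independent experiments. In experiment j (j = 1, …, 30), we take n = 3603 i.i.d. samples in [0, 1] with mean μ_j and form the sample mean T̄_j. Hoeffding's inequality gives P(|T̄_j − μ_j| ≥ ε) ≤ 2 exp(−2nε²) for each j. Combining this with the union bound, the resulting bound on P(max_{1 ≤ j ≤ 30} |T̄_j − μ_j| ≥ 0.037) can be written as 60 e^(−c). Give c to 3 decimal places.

9.865

Union bound over the 30 events: P(max_{1 ≤ j ≤ 30} |T̄_j − μ_j| ≥ 0.037) ≤ 30·2·exp(−2nε²) = 60 exp(−2·3603·0.037²).
So c = 2·3603·0.037² = 9.8650.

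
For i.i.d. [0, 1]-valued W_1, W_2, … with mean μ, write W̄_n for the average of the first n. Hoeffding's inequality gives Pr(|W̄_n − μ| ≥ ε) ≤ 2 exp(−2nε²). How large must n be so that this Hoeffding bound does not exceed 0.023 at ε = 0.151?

98

Require 2·exp(−2nε²) ≤ 0.023, i.e. 2nε² ≥ ln(2/0.023) = 4.465408.
So n ≥ 4.465408 / (2·0.151²) = 97.921.
The smallest integer n is 98.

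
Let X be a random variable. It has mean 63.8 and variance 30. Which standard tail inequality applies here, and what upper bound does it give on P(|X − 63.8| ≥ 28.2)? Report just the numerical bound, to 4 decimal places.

Mean and variance are known, so Chebyshev's inequality applies.
Chebyshev: P(|X − μ| ≥ t) ≤ Var(X)/t².
Bound = 30 / 795.24 = 0.0377.

0.0377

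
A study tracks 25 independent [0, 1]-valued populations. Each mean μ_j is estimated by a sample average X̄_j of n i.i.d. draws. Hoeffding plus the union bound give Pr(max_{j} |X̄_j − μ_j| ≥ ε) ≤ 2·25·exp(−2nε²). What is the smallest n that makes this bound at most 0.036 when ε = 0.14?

Need 2·25·exp(−2nε²) ≤ 0.036, i.e. exp(−2nε²) ≤ 0.036/50.
So 2nε² ≥ ln(50/0.036) = 7.236259.
Hence n ≥ 7.236259/(2·0.14²) = 184.598.
The smallest integer n is 185.

185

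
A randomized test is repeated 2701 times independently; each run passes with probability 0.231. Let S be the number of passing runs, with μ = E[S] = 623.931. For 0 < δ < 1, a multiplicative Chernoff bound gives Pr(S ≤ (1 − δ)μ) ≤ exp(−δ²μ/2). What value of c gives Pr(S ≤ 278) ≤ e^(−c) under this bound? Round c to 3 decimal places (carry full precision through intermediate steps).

Write 278 = (1 − δ)μ, so δ = 1 − 278/623.931 = 0.5544379…
Then the exponent is δ²μ/2 = (μ − 278)²/(2μ) = 95.898630.

95.899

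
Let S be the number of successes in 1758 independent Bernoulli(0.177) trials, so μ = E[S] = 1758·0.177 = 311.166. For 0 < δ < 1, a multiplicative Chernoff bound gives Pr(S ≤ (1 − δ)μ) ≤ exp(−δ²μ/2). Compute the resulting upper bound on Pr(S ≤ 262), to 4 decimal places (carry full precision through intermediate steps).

0.0206

Write 262 = (1 − δ)μ, so δ = 1 − 262/311.166 = 0.1580057…
Then the exponent is δ²μ/2 = (μ − 262)²/(2μ) = 3.884254.
Bound = exp(−3.884254) = 0.02056.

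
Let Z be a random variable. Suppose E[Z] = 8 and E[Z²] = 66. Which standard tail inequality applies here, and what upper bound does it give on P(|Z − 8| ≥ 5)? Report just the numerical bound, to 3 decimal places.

The first two moments determine the variance, so Chebyshev's inequality is the sharpest standard bound available.
Var(Z) = E[Z²] − (E[Z])² = 66 − 64 = 2.
Chebyshev's inequality: P(|Z − μ| ≥ t) ≤ Var(Z)/t² = 2/25 = 0.0800.

0.080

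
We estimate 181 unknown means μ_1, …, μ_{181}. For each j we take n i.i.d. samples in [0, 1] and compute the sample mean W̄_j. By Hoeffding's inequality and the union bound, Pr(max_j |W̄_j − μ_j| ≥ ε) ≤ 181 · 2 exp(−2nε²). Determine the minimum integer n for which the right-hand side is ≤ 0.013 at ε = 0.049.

Need 2·181·exp(−2nε²) ≤ 0.013, i.e. exp(−2nε²) ≤ 0.013/362.
So 2nε² ≥ ln(362/0.013) = 10.234450.
Hence n ≥ 10.234450/(2·0.049²) = 2131.289.
The smallest integer n is 2132.

2132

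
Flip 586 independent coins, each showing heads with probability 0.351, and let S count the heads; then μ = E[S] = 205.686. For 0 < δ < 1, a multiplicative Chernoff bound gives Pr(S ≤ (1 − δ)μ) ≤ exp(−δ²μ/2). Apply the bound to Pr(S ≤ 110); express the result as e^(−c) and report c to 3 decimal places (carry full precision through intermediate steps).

22.257

Write 110 = (1 − δ)μ, so δ = 1 − 110/205.686 = 0.4652042…
Then the exponent is δ²μ/2 = (μ − 110)²/(2μ) = 22.256767.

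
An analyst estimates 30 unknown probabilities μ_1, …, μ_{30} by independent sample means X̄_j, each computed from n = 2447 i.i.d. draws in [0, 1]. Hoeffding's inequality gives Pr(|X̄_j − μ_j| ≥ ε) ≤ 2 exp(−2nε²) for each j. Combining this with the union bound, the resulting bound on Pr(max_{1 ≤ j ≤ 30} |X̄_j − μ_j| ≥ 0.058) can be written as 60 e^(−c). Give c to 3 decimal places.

Union bound over the 30 events: Pr(max_{1 ≤ j ≤ 30} |X̄_j − μ_j| ≥ 0.058) ≤ 30·2·exp(−2nε²) = 60 exp(−2·2447·0.058²).
So c = 2·2447·0.058² = 16.4634.

16.463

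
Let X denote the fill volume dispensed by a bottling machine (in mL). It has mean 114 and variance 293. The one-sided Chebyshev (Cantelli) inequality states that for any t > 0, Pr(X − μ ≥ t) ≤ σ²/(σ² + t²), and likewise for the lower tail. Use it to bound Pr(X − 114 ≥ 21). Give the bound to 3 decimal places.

0.399

Here σ² = 293 and t = 21, so σ² + t² = 734.
Cantelli's bound: 293/734 = 0.3992.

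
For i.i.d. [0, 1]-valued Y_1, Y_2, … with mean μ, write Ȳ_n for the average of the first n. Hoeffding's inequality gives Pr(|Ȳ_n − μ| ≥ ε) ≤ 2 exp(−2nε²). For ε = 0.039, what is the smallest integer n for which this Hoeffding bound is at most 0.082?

Require 2·exp(−2nε²) ≤ 0.082, i.e. 2nε² ≥ ln(2/0.082) = 3.194183.
So n ≥ 3.194183 / (2·0.039²) = 1050.027.
The smallest integer n is 1051.

1051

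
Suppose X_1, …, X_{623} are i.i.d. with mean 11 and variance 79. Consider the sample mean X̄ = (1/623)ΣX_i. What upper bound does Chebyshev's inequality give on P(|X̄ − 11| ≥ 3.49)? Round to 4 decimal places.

Var(X̄) = Var(X_i)/n = 79/623 = 0.12681.
Chebyshev: P(|X̄ − 11| ≥ 3.49) ≤ Var(X̄)/(3.49)² = 79/(623·3.49²) = 0.0104.

0.0104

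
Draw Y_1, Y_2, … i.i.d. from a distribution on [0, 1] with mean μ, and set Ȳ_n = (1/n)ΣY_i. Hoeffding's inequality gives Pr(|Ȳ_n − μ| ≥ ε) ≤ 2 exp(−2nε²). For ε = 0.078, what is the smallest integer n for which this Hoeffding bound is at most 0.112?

237

Require 2·exp(−2nε²) ≤ 0.112, i.e. 2nε² ≥ ln(2/0.112) = 2.882404.
So n ≥ 2.882404 / (2·0.078²) = 236.884.
The smallest integer n is 237.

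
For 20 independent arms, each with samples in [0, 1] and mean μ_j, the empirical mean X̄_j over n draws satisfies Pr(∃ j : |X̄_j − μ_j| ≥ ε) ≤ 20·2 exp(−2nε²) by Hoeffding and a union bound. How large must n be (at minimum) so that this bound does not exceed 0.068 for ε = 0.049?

Need 2·20·exp(−2nε²) ≤ 0.068, i.e. exp(−2nε²) ≤ 0.068/40.
So 2nε² ≥ ln(40/0.068) = 6.377127.
Hence n ≥ 6.377127/(2·0.049²) = 1328.015.
The smallest integer n is 1329.

1329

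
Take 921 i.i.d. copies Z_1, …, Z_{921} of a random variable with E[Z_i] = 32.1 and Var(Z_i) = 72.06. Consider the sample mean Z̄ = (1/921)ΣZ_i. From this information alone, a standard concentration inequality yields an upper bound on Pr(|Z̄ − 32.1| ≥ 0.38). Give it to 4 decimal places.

0.5418

With mean and variance of each term known, Chebyshev's inequality bounds the deviation of the sum (or sample mean).
Var(Z̄) = Var(Z_i)/n = 72.06/921 = 0.078241.
Chebyshev: Pr(|Z̄ − 32.1| ≥ 0.38) ≤ Var(Z̄)/(0.38)² = 72.06/(921·0.38²) = 0.5418.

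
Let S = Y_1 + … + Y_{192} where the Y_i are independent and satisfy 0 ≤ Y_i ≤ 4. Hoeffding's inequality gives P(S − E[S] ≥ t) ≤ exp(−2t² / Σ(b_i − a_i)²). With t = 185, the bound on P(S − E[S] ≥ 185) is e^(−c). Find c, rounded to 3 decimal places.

22.282

Σ(b_i − a_i)² = 192·(4)² = 3072.
c = 2t²/3072 = 2·185²/3072 = 22.2819.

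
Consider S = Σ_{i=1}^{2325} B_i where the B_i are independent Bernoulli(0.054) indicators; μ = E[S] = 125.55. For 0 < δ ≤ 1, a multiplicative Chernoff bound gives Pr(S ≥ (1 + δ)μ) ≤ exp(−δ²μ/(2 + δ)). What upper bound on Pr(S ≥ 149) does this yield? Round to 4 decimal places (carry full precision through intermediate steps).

Write 149 = (1 + δ)μ, so δ = 149/125.55 − 1 = 0.1867782…
Then the exponent is δ²μ/(2 + δ) = (149 − μ)² / (μ·(2 + δ)) = 2.002923.
Bound = exp(−2.002923) = 0.13494.

0.1349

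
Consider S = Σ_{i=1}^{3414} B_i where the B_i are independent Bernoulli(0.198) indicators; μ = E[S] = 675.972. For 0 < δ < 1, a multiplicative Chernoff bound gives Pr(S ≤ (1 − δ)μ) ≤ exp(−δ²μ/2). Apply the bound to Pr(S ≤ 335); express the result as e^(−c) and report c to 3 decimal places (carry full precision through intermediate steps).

Write 335 = (1 − δ)μ, so δ = 1 − 335/675.972 = 0.5044173…
Then the exponent is δ²μ/2 = (μ − 335)²/(2μ) = 85.996095.

85.996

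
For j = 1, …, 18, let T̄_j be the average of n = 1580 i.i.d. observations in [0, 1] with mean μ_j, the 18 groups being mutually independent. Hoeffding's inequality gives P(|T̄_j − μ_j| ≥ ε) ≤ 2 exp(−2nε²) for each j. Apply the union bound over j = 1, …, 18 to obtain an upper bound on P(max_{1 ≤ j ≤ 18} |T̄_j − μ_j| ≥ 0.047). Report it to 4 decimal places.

Per-experiment Hoeffding bound: 2·exp(−2·1580·0.047²) = 2·exp(−6.98044) = 0.0018598.
Union bound over 18 events: 18·0.0018598 = 0.03348.

0.0335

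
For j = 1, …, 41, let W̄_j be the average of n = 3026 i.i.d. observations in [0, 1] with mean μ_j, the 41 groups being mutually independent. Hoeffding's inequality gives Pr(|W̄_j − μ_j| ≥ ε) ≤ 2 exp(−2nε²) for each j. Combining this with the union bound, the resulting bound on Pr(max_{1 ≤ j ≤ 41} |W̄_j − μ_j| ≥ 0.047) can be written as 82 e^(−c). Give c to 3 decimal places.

Union bound over the 41 events: Pr(max_{1 ≤ j ≤ 41} |W̄_j − μ_j| ≥ 0.047) ≤ 41·2·exp(−2nε²) = 82 exp(−2·3026·0.047²).
So c = 2·3026·0.047² = 13.3689.

13.369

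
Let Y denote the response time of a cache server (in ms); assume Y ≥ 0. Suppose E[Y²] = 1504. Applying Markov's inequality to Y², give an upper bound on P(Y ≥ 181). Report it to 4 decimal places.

0.0459

Since Y ≥ 0, the event {Y ≥ 181} is the same as {Y² ≥ 32761}.
Markov's inequality applied to Y² gives P(Y² ≥ 32761) ≤ E[Y²]/32761 = 1504/32761 = 0.0459.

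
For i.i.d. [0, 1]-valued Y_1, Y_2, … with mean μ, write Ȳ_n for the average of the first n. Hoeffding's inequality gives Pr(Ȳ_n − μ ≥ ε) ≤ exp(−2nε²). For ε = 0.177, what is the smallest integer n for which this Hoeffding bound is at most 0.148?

31

Require exp(−2nε²) ≤ 0.148, i.e. 2nε² ≥ ln(1/0.148) = 1.910543.
So n ≥ 1.910543 / (2·0.177²) = 30.492.
The smallest integer n is 31.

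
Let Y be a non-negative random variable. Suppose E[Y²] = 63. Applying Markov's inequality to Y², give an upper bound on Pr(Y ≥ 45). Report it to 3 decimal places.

Since Y ≥ 0, the event {Y ≥ 45} is the same as {Y² ≥ 2025}.
Markov's inequality applied to Y² gives Pr(Y² ≥ 2025) ≤ E[Y²]/2025 = 63/2025 = 0.0311.

0.031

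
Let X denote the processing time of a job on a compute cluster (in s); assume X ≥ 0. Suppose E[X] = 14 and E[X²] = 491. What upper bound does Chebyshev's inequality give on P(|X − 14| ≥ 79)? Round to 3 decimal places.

Var(X) = E[X²] − (E[X])² = 491 − 196 = 295.
Chebyshev's inequality: P(|X − μ| ≥ t) ≤ Var(X)/t² = 295/6241 = 0.0473.

0.047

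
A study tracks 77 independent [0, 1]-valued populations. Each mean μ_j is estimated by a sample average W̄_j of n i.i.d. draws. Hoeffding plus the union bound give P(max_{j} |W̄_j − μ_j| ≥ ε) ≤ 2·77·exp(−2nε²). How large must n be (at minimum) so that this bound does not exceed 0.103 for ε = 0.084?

Need 2·77·exp(−2nε²) ≤ 0.103, i.e. exp(−2nε²) ≤ 0.103/154.
So 2nε² ≥ ln(154/0.103) = 7.309979.
Hence n ≥ 7.309979/(2·0.084²) = 517.997.
The smallest integer n is 518.

518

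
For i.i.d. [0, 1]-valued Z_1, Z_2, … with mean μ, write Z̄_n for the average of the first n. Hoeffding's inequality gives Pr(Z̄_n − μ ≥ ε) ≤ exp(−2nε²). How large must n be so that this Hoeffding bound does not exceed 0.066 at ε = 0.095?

Require exp(−2nε²) ≤ 0.066, i.e. 2nε² ≥ ln(1/0.066) = 2.718101.
So n ≥ 2.718101 / (2·0.095²) = 150.587.
The smallest integer n is 151.

151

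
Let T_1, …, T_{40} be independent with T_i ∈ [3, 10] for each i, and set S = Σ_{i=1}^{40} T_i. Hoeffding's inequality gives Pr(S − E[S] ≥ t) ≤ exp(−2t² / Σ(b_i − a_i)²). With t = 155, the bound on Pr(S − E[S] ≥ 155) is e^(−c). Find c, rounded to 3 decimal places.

24.515

Σ(b_i − a_i)² = 40·(7)² = 1960.
c = 2t²/1960 = 2·155²/1960 = 24.5153.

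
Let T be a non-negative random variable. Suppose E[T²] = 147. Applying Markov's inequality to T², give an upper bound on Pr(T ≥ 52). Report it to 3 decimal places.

Since T ≥ 0, the event {T ≥ 52} is the same as {T² ≥ 2704}.
Markov's inequality applied to T² gives Pr(T² ≥ 2704) ≤ E[T²]/2704 = 147/2704 = 0.0544.

0.054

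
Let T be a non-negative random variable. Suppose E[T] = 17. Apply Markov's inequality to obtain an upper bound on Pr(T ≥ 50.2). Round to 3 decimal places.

0.339

Markov's inequality: for a non-negative random variable, Pr(T ≥ a) ≤ E[T]/a.
Here E[T] = 17 and a = 50.2, so the bound is 17/50.2 = 0.3386.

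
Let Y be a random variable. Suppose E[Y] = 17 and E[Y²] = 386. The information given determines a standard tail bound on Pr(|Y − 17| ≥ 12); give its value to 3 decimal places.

The first two moments determine the variance, so Chebyshev's inequality is the sharpest standard bound available.
Var(Y) = E[Y²] − (E[Y])² = 386 − 289 = 97.
Chebyshev's inequality: Pr(|Y − μ| ≥ t) ≤ Var(Y)/t² = 97/144 = 0.6736.

0.674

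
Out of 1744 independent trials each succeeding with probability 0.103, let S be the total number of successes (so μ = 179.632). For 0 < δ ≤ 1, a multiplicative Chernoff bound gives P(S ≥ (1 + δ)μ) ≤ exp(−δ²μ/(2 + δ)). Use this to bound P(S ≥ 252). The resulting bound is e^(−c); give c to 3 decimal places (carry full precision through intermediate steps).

Write 252 = (1 + δ)μ, so δ = 252/179.632 − 1 = 0.4028681…
Then the exponent is δ²μ/(2 + δ) = (252 − μ)² / (μ·(2 + δ)) = 12.133316.

12.133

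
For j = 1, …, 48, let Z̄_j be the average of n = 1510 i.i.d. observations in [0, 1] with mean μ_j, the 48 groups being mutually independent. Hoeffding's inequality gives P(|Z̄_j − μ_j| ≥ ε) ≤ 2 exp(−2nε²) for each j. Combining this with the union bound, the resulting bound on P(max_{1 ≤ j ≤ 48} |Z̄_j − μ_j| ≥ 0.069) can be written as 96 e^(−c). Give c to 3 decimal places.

Union bound over the 48 events: P(max_{1 ≤ j ≤ 48} |Z̄_j − μ_j| ≥ 0.069) ≤ 48·2·exp(−2nε²) = 96 exp(−2·1510·0.069²).
So c = 2·1510·0.069² = 14.3782.

14.378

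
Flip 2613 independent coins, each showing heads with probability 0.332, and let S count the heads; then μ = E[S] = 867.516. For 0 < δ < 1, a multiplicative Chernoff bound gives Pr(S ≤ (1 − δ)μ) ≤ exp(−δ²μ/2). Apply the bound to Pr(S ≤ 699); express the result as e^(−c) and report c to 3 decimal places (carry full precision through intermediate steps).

16.367

Write 699 = (1 − δ)μ, so δ = 1 − 699/867.516 = 0.1942512…
Then the exponent is δ²μ/2 = (μ − 699)²/(2μ) = 16.367215.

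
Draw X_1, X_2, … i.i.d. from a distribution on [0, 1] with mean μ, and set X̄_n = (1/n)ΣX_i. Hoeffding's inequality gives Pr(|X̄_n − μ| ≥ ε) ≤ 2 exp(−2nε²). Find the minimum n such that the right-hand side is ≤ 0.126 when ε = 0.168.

49

Require 2·exp(−2nε²) ≤ 0.126, i.e. 2nε² ≥ ln(2/0.126) = 2.764621.
So n ≥ 2.764621 / (2·0.168²) = 48.976.
The smallest integer n is 49.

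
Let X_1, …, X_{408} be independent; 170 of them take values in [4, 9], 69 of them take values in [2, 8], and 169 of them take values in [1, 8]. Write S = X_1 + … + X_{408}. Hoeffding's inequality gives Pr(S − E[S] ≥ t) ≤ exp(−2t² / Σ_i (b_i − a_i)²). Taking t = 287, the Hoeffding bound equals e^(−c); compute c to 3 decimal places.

10.972

Σ(b_i − a_i)² = 170·5² + 69·6² + 169·7² = 15015.
c = 2t² / 15015 = 2·287² / 15015 = 10.9716.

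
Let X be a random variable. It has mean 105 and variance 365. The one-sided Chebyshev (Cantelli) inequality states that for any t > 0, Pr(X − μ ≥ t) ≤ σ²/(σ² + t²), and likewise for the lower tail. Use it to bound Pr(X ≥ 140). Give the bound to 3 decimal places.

0.230

Here σ² = 365 and t = 35, so σ² + t² = 1590.
Cantelli's bound: 365/1590 = 0.2296.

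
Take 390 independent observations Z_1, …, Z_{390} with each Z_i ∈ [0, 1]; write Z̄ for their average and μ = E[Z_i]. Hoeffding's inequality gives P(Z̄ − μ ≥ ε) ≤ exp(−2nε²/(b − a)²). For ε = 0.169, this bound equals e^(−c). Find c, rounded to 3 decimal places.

c = 2nε²/(b − a)² = 2·390·0.169² / 1² = 22.2776.

22.278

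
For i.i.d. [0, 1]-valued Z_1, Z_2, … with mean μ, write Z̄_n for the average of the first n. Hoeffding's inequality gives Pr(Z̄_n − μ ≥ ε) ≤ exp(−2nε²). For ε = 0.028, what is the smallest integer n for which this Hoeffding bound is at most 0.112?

1397

Require exp(−2nε²) ≤ 0.112, i.e. 2nε² ≥ ln(1/0.112) = 2.189256.
So n ≥ 2.189256 / (2·0.028²) = 1396.209.
The smallest integer n is 1397.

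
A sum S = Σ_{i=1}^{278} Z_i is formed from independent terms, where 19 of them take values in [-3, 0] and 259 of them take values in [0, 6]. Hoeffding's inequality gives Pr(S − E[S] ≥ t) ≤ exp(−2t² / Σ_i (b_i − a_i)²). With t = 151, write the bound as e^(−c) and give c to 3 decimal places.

Σ(b_i − a_i)² = 19·3² + 259·6² = 9495.
c = 2t² / 9495 = 2·151² / 9495 = 4.8027.

4.803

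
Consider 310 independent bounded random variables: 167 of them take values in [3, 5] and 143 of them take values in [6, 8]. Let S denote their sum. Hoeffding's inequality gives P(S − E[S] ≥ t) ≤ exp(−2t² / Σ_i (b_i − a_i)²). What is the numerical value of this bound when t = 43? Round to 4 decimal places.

0.0507

Σ(b_i − a_i)² = 167·2² + 143·2² = 1240.
Exponent = 2·43² / 1240 = 2.98226.
Bound = exp(−2.98226) = 0.05068.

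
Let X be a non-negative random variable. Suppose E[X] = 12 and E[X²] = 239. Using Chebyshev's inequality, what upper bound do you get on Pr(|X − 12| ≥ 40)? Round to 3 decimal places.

Var(X) = E[X²] − (E[X])² = 239 − 144 = 95.
Chebyshev's inequality: Pr(|X − μ| ≥ t) ≤ Var(X)/t² = 95/1600 = 0.0594.

0.059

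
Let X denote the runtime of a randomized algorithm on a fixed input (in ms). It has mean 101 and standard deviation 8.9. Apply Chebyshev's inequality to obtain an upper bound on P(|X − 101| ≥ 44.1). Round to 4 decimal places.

Chebyshev: P(|X − μ| ≥ t) ≤ Var(X)/t².
Var(X) = σ² = 8.9² = 79.21.
Bound = 79.21 / 1944.81 = 0.0407.

0.0407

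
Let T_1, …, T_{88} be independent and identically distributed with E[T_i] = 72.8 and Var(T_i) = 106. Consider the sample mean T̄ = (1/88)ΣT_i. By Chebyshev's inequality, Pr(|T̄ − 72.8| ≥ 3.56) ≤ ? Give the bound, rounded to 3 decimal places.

0.095

Var(T̄) = Var(T_i)/n = 106/88 = 1.2045.
Chebyshev: Pr(|T̄ − 72.8| ≥ 3.56) ≤ Var(T̄)/(3.56)² = 106/(88·3.56²) = 0.0950.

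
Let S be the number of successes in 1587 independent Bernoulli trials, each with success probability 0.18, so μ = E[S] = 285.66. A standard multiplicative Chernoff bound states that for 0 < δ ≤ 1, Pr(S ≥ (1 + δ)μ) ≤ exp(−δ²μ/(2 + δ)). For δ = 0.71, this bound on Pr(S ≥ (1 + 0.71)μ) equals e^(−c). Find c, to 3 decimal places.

c = δ²μ/(2 + δ) = 0.71²·285.66/(2 + 0.71) = 53.1370.

53.137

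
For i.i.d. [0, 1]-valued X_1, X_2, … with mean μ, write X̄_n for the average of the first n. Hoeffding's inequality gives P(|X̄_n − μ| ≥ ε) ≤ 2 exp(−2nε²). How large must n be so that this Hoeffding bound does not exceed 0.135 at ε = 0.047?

Require 2·exp(−2nε²) ≤ 0.135, i.e. 2nε² ≥ ln(2/0.135) = 2.695628.
So n ≥ 2.695628 / (2·0.047²) = 610.147.
The smallest integer n is 611.

611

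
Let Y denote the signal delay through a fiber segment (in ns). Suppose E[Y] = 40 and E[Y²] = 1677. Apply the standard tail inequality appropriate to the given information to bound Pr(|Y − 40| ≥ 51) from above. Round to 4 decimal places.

0.0296

The first two moments determine the variance, so Chebyshev's inequality is the sharpest standard bound available.
Var(Y) = E[Y²] − (E[Y])² = 1677 − 1600 = 77.
Chebyshev's inequality: Pr(|Y − μ| ≥ t) ≤ Var(Y)/t² = 77/2601 = 0.0296.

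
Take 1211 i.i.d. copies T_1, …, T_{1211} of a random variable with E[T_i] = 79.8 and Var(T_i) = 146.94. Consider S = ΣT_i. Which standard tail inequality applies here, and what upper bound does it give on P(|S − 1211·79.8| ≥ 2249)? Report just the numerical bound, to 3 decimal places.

With mean and variance of each term known, Chebyshev's inequality bounds the deviation of the sum (or sample mean).
Var(S) = n·Var(T_i) = 1211·146.94 = 177944.34.
Chebyshev: P(|S − 1211·79.8| ≥ 2249) ≤ Var(S)/2249² = 177944.34/5058001 = 0.0352.

0.035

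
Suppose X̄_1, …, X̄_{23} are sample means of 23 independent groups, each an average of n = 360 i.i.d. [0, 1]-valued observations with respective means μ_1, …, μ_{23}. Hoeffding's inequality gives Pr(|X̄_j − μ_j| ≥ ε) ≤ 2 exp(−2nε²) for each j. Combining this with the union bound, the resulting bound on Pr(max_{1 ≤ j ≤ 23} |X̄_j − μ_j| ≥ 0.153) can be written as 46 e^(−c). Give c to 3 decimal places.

Union bound over the 23 events: Pr(max_{1 ≤ j ≤ 23} |X̄_j − μ_j| ≥ 0.153) ≤ 23·2·exp(−2nε²) = 46 exp(−2·360·0.153²).
So c = 2·360·0.153² = 16.8545.

16.854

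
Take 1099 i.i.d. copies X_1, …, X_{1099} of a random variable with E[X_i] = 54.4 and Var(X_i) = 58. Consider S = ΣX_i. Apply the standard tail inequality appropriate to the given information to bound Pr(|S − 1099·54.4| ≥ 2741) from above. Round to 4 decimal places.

0.0085

With mean and variance of each term known, Chebyshev's inequality bounds the deviation of the sum (or sample mean).
Var(S) = n·Var(X_i) = 1099·58 = 63742.
Chebyshev: Pr(|S − 1099·54.4| ≥ 2741) ≤ Var(S)/2741² = 63742/7513081 = 0.0085.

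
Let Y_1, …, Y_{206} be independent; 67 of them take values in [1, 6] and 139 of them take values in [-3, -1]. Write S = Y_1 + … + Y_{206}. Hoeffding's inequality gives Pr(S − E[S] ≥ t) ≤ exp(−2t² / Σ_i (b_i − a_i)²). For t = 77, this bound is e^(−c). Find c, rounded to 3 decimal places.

5.315

Σ(b_i − a_i)² = 67·5² + 139·2² = 2231.
c = 2t² / 2231 = 2·77² / 2231 = 5.3151.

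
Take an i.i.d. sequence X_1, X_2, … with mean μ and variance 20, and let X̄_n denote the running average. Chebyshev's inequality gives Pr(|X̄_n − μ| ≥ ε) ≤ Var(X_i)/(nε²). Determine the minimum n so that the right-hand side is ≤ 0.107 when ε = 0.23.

Require 20/(n·0.23²) ≤ 0.107, i.e. n ≥ 20/(0.107·0.23²) = 3533.382.
The smallest integer n is 3534.

3534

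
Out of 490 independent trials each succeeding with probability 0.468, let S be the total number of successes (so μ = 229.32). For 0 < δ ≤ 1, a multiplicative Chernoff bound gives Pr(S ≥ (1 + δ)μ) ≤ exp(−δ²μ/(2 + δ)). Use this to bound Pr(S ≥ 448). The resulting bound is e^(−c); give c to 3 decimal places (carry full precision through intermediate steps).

Write 448 = (1 + δ)μ, so δ = 448/229.32 − 1 = 0.953602…
Then the exponent is δ²μ/(2 + δ) = (448 − μ)² / (μ·(2 + δ)) = 70.603175.

70.603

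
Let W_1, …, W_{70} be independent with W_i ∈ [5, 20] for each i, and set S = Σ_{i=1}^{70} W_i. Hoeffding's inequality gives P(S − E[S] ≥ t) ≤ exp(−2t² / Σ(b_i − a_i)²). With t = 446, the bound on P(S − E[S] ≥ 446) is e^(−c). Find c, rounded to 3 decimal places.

25.259

Σ(b_i − a_i)² = 70·(15)² = 15750.
c = 2t²/15750 = 2·446²/15750 = 25.2592.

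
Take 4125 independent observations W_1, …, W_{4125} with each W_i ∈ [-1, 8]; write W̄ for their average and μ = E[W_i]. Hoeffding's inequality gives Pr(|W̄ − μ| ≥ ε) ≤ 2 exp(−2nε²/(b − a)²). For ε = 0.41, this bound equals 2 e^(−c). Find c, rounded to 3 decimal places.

c = 2nε²/(b − a)² = 2·4125·0.41² / 9² = 17.1213.

17.121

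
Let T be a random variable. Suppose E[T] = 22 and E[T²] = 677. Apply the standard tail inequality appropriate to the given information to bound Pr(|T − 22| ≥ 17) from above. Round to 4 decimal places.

0.6678

The first two moments determine the variance, so Chebyshev's inequality is the sharpest standard bound available.
Var(T) = E[T²] − (E[T])² = 677 − 484 = 193.
Chebyshev's inequality: Pr(|T − μ| ≥ t) ≤ Var(T)/t² = 193/289 = 0.6678.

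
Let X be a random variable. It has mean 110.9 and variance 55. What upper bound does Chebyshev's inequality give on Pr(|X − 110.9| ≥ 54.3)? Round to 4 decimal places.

0.0187

Chebyshev: Pr(|X − μ| ≥ t) ≤ Var(X)/t².
Bound = 55 / 2948.49 = 0.0187.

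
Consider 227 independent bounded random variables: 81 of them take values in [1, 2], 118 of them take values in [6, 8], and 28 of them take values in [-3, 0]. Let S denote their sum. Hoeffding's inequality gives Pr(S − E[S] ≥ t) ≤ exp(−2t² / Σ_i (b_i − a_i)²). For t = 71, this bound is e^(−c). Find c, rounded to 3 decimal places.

12.524

Σ(b_i − a_i)² = 81·1² + 118·2² + 28·3² = 805.
c = 2t² / 805 = 2·71² / 805 = 12.5242.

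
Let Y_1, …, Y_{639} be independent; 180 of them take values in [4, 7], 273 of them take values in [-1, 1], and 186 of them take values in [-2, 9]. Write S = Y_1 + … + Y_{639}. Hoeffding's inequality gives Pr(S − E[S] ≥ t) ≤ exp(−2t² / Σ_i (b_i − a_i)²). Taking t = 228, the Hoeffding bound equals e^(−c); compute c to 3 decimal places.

4.123

Σ(b_i − a_i)² = 180·3² + 273·2² + 186·11² = 25218.
c = 2t² / 25218 = 2·228² / 25218 = 4.1228.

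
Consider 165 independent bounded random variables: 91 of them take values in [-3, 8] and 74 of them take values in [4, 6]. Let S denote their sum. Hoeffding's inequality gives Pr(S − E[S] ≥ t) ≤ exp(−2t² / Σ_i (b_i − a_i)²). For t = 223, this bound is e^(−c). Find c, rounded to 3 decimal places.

Σ(b_i − a_i)² = 91·11² + 74·2² = 11307.
c = 2t² / 11307 = 2·223² / 11307 = 8.7961.

8.796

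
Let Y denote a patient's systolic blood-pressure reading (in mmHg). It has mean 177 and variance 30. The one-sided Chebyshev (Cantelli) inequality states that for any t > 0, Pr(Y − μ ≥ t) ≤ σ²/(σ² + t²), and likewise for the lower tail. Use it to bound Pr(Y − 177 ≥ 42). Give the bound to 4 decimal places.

Here σ² = 30 and t = 42, so σ² + t² = 1794.
Cantelli's bound: 30/1794 = 0.0167.

0.0167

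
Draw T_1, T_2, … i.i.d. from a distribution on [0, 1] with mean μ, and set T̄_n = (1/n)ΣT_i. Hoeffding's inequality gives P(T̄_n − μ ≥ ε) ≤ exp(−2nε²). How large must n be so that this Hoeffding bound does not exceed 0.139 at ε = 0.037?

721

Require exp(−2nε²) ≤ 0.139, i.e. 2nε² ≥ ln(1/0.139) = 1.973281.
So n ≥ 1.973281 / (2·0.037²) = 720.702.
The smallest integer n is 721.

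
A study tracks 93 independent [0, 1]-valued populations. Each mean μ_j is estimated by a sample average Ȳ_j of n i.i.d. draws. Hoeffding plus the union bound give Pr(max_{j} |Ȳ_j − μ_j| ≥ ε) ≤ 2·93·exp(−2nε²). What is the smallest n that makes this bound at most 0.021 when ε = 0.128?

Need 2·93·exp(−2nε²) ≤ 0.021, i.e. exp(−2nε²) ≤ 0.021/186.
So 2nε² ≥ ln(186/0.021) = 9.088980.
Hence n ≥ 9.088980/(2·0.128²) = 277.374.
The smallest integer n is 278.

278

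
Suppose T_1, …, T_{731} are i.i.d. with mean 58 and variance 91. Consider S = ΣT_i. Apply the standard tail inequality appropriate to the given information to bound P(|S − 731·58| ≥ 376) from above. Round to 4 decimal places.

With mean and variance of each term known, Chebyshev's inequality bounds the deviation of the sum (or sample mean).
Var(S) = n·Var(T_i) = 731·91 = 66521.
Chebyshev: P(|S − 731·58| ≥ 376) ≤ Var(S)/376² = 66521/141376 = 0.4705.

0.4705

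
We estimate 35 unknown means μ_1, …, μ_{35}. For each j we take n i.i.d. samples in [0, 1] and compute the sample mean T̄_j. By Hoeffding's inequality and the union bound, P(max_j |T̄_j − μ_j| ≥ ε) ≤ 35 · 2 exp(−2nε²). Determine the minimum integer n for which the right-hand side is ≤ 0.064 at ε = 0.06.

Need 2·35·exp(−2nε²) ≤ 0.064, i.e. exp(−2nε²) ≤ 0.064/70.
So 2nε² ≥ ln(70/0.064) = 6.997367.
Hence n ≥ 6.997367/(2·0.06²) = 971.857.
The smallest integer n is 972.

972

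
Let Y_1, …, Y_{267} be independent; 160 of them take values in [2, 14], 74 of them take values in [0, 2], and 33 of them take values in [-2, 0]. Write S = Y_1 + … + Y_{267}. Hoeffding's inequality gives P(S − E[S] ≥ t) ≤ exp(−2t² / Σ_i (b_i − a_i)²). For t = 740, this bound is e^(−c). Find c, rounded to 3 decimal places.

Σ(b_i − a_i)² = 160·12² + 74·2² + 33·2² = 23468.
c = 2t² / 23468 = 2·740² / 23468 = 46.6678.

46.668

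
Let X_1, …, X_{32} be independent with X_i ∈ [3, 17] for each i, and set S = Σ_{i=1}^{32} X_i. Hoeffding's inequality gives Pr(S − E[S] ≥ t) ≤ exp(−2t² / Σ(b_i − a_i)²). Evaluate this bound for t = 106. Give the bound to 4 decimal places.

0.0278

Σ(b_i − a_i)² = 32·(14)² = 6272.
Exponent = 2·106²/6272 = 3.5829.
Bound = exp(−3.5829) = 0.02779.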